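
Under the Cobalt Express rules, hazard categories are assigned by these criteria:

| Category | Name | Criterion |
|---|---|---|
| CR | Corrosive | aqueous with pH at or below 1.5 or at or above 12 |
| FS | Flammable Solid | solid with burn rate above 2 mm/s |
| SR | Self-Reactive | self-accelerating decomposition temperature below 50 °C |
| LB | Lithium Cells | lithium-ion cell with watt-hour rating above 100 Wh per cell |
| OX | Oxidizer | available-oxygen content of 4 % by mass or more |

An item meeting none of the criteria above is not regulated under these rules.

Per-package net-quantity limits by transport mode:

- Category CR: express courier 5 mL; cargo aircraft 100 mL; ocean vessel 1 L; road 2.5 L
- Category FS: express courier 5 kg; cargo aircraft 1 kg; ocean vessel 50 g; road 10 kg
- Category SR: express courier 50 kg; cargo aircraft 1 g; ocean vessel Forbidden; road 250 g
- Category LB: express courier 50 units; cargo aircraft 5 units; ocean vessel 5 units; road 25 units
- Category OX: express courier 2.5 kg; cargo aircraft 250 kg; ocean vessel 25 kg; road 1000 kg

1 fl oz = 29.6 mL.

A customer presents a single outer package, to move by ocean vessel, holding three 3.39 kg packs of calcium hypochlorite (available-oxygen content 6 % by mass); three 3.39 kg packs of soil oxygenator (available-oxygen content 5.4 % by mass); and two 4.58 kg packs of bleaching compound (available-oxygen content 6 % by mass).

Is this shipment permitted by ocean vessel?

Available-oxygen content 6 % by mass meets the Category OX criterion (Oxidizer), so the calcium hypochlorite is Category OX.
Soil oxygenator: available-oxygen content 5.4 % by mass ≥ 4 % by mass → Category OX (Oxidizer).
Available-oxygen content 6 % by mass meets the Category OX criterion (Oxidizer), so the bleaching compound is Category OX.
Total Category OX: (three 3.39 kg packs = 10.17 kg) + (three 3.39 kg packs = 10.17 kg) + (two 4.58 kg packs = 9.16 kg) = 29.5 kg.
29.5 kg > 25 kg (ocean vessel limit, Category OX) — over the limit.

No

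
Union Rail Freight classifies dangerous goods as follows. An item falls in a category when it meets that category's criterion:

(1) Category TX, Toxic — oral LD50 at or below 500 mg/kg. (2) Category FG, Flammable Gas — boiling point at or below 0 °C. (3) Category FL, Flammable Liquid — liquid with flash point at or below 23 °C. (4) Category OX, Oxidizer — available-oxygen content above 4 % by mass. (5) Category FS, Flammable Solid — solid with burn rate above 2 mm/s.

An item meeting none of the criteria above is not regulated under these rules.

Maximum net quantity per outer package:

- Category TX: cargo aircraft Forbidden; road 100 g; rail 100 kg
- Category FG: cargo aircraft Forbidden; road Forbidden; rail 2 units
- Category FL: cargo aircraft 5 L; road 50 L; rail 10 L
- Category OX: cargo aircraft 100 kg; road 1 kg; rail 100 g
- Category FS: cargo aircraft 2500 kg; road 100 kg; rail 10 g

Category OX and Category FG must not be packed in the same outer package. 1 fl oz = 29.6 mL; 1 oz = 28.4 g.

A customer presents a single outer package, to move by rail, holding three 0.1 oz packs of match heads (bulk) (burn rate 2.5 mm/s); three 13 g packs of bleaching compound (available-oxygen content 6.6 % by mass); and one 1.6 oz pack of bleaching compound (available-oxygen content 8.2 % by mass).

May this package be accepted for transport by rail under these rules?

Yes

With burn rate 2.5 mm/s (> 2 mm/s), the match heads (bulk) fall in Category FS.
Available-oxygen content 6.6 % by mass meets the Category OX criterion (Oxidizer), so the bleaching compound is Category OX.
The bleaching compound has available-oxygen content 8.2 % by mass, which is > 4 % by mass, so it is Category OX (Oxidizer).
Total Category OX: (three 13 g packs = 39 g) + (one 1.6 oz pack = 45.44 g) = 84.44 g.
84.44 g is within the rail limit of 100 g for Category OX.
Category FS quantity: three 0.1 oz packs = 8.52 g.
8.52 g ≤ 10 g (rail limit, Category FS) — within limit.
The segregation rule (Category OX with Category FG) does not apply to Category OX with Category FS.
Every hazard category is within its rail limit and no segregation rule is violated.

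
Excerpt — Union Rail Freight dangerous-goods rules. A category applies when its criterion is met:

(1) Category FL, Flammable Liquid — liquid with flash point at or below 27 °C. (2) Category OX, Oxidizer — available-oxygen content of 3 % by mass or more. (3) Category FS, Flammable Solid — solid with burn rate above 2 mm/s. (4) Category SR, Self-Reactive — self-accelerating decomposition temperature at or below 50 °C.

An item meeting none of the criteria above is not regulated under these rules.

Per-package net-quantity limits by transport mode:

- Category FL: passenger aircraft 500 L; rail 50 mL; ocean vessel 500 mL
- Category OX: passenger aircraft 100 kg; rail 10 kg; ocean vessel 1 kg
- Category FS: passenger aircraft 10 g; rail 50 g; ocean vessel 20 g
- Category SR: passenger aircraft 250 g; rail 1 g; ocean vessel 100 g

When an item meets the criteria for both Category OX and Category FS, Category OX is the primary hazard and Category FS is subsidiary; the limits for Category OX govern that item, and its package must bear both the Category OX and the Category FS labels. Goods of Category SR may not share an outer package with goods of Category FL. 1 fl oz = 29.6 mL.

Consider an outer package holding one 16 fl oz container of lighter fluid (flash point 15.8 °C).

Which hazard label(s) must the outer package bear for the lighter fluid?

Category FL

Lighter fluid: flash point 15.8 °C ≤ 27 °C → Category FL (Flammable Liquid).
Only the Category FL label is required.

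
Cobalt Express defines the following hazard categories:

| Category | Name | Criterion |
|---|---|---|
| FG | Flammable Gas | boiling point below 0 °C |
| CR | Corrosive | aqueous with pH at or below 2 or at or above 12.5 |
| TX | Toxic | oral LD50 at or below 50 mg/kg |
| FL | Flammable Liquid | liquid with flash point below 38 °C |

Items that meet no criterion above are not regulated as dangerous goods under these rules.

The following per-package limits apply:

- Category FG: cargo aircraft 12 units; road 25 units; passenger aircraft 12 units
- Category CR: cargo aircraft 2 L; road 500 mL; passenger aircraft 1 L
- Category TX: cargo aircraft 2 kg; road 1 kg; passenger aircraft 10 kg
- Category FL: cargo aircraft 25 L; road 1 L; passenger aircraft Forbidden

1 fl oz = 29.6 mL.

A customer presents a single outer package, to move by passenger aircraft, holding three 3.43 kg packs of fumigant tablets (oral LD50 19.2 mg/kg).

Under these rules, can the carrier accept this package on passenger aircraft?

The fumigant tablets have oral LD50 19.2 mg/kg, which is ≤ 50 mg/kg, so they are Category TX (Toxic).
Category TX quantity: three 3.43 kg packs = 10.29 kg.
10.29 kg exceeds the passenger aircraft limit of 10 kg for Category TX.

No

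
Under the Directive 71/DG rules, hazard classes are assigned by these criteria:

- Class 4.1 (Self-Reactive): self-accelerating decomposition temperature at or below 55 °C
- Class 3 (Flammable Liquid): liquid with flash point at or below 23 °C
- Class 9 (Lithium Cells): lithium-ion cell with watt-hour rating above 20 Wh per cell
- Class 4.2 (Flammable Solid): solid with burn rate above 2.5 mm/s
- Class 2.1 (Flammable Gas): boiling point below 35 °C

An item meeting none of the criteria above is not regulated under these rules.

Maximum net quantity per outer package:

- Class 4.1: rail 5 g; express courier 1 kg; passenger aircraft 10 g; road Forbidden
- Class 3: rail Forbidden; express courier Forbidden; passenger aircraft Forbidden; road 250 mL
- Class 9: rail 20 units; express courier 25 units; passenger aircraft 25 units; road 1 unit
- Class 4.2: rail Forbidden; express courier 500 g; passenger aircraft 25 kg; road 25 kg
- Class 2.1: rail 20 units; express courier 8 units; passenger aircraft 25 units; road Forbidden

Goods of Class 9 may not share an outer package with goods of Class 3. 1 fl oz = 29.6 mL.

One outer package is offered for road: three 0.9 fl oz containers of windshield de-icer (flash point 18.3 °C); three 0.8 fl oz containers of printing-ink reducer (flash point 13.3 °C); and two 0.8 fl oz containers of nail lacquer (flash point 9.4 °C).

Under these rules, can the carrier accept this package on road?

Yes

Windshield de-icer: flash point 18.3 °C ≤ 23 °C → Class 3 (Flammable Liquid).
With flash point 13.3 °C (≤ 23 °C), the printing-ink reducer falls in Class 3.
The nail lacquer has flash point 9.4 °C, which is ≤ 23 °C, so it is Class 3 (Flammable Liquid).
Class 3 net quantity: (three 0.9 fl oz containers = 79.92 mL) + (three 0.8 fl oz containers = 71.04 mL) + (two 0.8 fl oz containers = 47.36 mL) = 198.32 mL.
198.32 mL ≤ 250 mL (road limit, Class 3) — within limit.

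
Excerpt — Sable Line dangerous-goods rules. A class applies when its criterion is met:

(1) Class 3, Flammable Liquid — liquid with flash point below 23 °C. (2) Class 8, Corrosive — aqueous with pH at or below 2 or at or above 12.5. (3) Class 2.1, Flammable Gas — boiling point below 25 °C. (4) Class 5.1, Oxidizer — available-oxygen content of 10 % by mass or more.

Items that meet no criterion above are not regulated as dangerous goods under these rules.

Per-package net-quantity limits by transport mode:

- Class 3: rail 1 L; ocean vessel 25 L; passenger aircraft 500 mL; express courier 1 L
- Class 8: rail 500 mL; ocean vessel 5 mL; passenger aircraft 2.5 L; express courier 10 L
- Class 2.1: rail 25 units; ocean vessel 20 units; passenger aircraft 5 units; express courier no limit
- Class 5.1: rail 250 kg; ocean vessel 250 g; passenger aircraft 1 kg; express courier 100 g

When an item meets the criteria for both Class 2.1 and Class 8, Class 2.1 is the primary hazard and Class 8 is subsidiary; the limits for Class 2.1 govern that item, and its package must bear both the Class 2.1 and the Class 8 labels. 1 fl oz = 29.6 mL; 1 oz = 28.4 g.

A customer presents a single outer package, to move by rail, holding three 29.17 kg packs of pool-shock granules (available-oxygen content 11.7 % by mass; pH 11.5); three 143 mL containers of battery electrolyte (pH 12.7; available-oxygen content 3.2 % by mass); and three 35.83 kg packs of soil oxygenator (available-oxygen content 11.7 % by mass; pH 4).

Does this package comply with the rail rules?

With available-oxygen content 11.7 % by mass (≥ 10 % by mass), the pool-shock granules fall in Class 5.1.
pH 12.7 meets the Class 8 criterion (Corrosive), so the battery electrolyte is Class 8.
The soil oxygenator has available-oxygen content 11.7 % by mass, which is ≥ 10 % by mass, so it is Class 5.1 (Oxidizer).
Class 5.1 net quantity: (three 29.17 kg packs = 87.51 kg) + (three 35.83 kg packs = 107.49 kg) = 195 kg.
That is within the Class 5.1 rail limit of 250 kg.
Class 8 quantity: three 143 mL containers = 429 mL.
429 mL is within the rail limit of 500 mL for Class 8.
Every hazard class is within its rail limit and no segregation rule is violated.

Yes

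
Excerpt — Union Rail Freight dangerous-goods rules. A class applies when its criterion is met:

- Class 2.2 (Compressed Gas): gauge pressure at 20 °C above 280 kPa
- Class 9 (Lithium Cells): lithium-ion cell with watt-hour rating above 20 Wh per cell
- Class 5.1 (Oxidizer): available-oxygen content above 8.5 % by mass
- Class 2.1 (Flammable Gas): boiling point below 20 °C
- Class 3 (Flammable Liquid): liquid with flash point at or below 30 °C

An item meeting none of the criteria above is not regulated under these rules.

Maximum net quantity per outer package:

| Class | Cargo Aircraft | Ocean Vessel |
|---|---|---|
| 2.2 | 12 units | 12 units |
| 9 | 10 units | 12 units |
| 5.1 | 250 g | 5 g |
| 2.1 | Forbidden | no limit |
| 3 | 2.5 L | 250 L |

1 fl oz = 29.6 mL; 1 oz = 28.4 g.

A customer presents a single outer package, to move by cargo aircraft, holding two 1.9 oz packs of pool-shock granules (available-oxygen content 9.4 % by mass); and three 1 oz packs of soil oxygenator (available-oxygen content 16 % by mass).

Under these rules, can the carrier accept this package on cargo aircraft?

Yes

With available-oxygen content 9.4 % by mass (> 8.5 % by mass), the pool-shock granules fall in Class 5.1.
Soil oxygenator: available-oxygen content 16 % by mass > 8.5 % by mass → Class 5.1 (Oxidizer).
Total Class 5.1: (two 1.9 oz packs = 107.92 g) + (three 1 oz packs = 85.2 g) = 193.12 g.
193.12 g is within the cargo aircraft limit of 250 g for Class 5.1.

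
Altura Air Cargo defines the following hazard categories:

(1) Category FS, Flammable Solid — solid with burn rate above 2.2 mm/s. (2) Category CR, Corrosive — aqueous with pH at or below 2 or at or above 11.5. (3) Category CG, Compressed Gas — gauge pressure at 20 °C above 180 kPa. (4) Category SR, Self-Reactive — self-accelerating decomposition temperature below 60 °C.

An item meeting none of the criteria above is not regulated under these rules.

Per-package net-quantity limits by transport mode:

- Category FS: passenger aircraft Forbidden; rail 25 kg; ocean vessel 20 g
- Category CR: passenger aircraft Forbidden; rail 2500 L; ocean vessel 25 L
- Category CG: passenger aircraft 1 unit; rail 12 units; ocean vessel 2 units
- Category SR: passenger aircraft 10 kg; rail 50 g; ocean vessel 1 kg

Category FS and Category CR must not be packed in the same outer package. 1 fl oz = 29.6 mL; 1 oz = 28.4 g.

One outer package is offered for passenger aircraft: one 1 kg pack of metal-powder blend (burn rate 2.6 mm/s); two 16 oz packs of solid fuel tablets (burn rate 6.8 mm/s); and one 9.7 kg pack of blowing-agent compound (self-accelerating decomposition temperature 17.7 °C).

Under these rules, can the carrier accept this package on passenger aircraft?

Burn rate 2.6 mm/s meets the Category FS criterion (Flammable Solid), so the metal-powder blend is Category FS.
The solid fuel tablets have burn rate 6.8 mm/s, which is > 2.2 mm/s, so they are Category FS (Flammable Solid).
Blowing-agent compound: self-accelerating decomposition temperature 17.7 °C < 60 °C → Category SR (Self-Reactive).
Category FS net quantity: 1 kg + (two 16 oz packs = 908.8 g) = 1908.8 g.
By passenger aircraft, Category FS is Forbidden regardless of quantity.
Category SR quantity: 9.7 kg.
9.7 kg is within the passenger aircraft limit of 10 kg for Category SR.
The segregation rule (Category FS with Category CR) does not apply to Category FS with Category SR.

No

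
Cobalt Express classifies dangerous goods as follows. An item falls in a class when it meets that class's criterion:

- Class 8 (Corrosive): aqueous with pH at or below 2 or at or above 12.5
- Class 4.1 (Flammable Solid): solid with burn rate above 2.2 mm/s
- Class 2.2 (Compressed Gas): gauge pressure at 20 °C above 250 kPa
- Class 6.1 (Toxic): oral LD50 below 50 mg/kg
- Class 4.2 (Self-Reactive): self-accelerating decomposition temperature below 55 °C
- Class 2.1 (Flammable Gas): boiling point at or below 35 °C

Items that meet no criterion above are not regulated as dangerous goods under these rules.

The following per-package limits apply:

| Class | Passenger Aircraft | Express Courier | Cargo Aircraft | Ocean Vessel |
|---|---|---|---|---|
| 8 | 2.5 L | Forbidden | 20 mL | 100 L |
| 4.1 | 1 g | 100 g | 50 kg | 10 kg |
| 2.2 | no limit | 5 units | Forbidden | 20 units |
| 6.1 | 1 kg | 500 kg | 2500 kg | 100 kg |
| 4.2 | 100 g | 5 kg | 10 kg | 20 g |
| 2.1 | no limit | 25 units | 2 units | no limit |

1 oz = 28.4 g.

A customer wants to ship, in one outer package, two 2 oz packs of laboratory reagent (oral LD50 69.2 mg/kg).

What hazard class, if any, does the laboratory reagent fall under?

Not regulated

oral LD50 69.2 mg/kg is not below 50 mg/kg, so Class 6.1 does not apply.
No criterion is met, so the item is not regulated.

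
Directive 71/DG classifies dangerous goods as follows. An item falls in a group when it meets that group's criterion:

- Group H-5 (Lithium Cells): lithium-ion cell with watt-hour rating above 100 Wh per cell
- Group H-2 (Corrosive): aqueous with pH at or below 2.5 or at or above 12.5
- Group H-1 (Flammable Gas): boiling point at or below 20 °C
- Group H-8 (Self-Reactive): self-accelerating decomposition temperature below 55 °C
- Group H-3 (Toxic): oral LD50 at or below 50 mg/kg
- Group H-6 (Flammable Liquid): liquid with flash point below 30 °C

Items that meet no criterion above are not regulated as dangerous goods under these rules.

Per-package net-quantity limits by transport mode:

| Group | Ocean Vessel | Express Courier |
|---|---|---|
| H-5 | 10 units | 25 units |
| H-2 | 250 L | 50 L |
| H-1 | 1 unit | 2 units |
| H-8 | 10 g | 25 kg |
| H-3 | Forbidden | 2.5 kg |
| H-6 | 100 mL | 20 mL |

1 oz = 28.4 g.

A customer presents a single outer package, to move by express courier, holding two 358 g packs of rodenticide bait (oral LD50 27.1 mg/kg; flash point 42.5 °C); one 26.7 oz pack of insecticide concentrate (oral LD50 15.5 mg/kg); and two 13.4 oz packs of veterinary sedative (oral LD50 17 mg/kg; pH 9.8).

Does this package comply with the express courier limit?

Yes

The rodenticide bait has oral LD50 27.1 mg/kg, which is ≤ 50 mg/kg, so it is Group H-3 (Toxic).
With oral LD50 15.5 mg/kg (≤ 50 mg/kg), the insecticide concentrate falls in Group H-3.
The veterinary sedative has oral LD50 17 mg/kg, which is ≤ 50 mg/kg, so it is Group H-3 (Toxic).
Total Group H-3: (two 358 g packs = 716 g) + (one 26.7 oz pack = 758.28 g) + (two 13.4 oz packs = 761.12 g) = 2235.4 g.
2235.4 g is within the express courier limit of 2.5 kg for Group H-3.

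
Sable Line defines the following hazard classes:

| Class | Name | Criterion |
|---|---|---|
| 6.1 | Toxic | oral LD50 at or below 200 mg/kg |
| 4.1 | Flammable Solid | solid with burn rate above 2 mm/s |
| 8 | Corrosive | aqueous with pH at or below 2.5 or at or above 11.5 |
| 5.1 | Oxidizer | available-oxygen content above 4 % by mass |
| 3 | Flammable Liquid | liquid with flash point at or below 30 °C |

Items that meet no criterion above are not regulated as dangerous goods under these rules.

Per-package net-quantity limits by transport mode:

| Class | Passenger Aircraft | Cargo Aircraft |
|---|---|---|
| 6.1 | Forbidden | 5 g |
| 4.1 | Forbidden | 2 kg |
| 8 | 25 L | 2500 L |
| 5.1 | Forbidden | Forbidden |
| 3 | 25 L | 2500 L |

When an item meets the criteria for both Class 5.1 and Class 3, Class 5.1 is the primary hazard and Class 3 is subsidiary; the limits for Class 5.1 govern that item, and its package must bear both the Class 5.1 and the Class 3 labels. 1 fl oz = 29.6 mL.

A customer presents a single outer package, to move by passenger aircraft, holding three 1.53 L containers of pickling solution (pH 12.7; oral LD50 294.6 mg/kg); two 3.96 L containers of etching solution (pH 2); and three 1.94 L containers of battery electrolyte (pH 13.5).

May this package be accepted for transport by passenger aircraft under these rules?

Pickling solution: pH 12.7 ≥ 11.5 → Class 8 (Corrosive).
Etching solution: pH 2 ≤ 2.5 → Class 8 (Corrosive).
Battery electrolyte: pH 13.5 ≥ 11.5 → Class 8 (Corrosive).
Total Class 8: (three 1.53 L containers = 4.59 L) + (two 3.96 L containers = 7.92 L) + (three 1.94 L containers = 5.82 L) = 18.33 L.
18.33 L is within the passenger aircraft limit of 25 L for Class 8.

Yes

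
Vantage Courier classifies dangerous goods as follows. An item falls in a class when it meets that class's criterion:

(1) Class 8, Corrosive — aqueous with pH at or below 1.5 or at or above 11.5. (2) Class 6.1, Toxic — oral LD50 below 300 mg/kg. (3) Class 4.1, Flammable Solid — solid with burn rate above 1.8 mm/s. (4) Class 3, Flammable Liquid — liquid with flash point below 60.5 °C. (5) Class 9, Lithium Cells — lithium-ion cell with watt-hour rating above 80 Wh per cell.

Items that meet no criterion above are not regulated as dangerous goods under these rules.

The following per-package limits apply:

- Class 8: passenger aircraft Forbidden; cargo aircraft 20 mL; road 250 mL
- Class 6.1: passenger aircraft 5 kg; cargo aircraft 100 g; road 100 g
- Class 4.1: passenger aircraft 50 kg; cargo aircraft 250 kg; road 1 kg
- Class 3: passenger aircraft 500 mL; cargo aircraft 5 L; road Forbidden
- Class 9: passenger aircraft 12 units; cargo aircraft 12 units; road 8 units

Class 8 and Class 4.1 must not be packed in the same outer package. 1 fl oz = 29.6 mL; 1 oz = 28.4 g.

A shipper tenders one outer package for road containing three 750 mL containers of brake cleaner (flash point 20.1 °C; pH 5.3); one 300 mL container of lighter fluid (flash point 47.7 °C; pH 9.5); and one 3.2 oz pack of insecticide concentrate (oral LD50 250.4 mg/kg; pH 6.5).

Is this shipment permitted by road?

Brake cleaner: flash point 20.1 °C < 60.5 °C → Class 3 (Flammable Liquid).
With flash point 47.7 °C (< 60.5 °C), the lighter fluid falls in Class 3.
Oral LD50 250.4 mg/kg meets the Class 6.1 criterion (Toxic), so the insecticide concentrate is Class 6.1.
Class 3 net quantity: (three 750 mL containers = 2.25 L) + 300 mL = 2.55 L.
By road, Class 3 is Forbidden regardless of quantity.
Class 6.1 quantity: one 3.2 oz pack = 90.88 g.
90.88 g is within the road limit of 100 g for Class 6.1.
The segregation rule (Class 8 with Class 4.1) does not apply to Class 3 with Class 6.1.

No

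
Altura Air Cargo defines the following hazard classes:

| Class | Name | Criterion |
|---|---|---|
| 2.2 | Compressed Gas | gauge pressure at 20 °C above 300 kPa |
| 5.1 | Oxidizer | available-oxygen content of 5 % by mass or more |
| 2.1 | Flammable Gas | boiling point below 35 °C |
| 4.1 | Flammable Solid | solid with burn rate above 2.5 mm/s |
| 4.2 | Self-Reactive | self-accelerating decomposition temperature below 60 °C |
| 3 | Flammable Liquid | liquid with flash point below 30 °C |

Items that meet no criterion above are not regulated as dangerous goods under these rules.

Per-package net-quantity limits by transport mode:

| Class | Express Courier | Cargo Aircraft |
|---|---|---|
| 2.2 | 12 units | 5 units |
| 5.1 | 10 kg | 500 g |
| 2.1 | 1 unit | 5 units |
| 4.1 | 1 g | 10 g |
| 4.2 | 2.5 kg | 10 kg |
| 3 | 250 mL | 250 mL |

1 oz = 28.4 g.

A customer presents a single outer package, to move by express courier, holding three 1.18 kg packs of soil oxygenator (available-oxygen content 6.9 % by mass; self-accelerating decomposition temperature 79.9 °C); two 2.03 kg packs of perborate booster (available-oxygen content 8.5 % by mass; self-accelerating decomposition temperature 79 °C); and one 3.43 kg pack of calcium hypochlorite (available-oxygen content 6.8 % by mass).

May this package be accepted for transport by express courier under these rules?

No

Available-oxygen content 6.9 % by mass meets the Class 5.1 criterion (Oxidizer), so the soil oxygenator is Class 5.1.
With available-oxygen content 8.5 % by mass (≥ 5 % by mass), the perborate booster falls in Class 5.1.
The calcium hypochlorite has available-oxygen content 6.8 % by mass, which is ≥ 5 % by mass, so it is Class 5.1 (Oxidizer).
Class 5.1 net quantity: (three 1.18 kg packs = 3.54 kg) + (two 2.03 kg packs = 4.06 kg) + 3.43 kg = 11.03 kg.
That exceeds the Class 5.1 express courier limit of 10 kg.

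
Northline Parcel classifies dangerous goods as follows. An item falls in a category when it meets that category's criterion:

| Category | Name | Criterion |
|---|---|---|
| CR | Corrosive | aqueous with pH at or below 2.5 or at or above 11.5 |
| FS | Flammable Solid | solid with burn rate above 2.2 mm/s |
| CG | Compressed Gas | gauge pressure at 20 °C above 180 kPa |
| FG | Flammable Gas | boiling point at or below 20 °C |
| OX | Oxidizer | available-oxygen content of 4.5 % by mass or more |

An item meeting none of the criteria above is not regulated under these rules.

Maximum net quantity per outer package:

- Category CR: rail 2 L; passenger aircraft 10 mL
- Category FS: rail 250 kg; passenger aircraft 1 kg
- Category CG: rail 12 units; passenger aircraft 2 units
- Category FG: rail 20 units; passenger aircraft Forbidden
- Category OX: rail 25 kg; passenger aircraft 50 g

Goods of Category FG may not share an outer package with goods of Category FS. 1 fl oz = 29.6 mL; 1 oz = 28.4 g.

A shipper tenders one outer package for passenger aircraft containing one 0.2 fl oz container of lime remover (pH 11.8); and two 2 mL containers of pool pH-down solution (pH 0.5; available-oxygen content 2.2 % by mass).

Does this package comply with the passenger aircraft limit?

The lime remover has pH 11.8, which is ≥ 11.5, so it is Category CR (Corrosive).
pH 0.5 meets the Category CR criterion (Corrosive), so the pool pH-down solution is Category CR.
Total Category CR: (one 0.2 fl oz container = 5.92 mL) + (two 2 mL containers = 4 mL) = 9.92 mL.
9.92 mL is within the passenger aircraft limit of 10 mL for Category CR.

Yes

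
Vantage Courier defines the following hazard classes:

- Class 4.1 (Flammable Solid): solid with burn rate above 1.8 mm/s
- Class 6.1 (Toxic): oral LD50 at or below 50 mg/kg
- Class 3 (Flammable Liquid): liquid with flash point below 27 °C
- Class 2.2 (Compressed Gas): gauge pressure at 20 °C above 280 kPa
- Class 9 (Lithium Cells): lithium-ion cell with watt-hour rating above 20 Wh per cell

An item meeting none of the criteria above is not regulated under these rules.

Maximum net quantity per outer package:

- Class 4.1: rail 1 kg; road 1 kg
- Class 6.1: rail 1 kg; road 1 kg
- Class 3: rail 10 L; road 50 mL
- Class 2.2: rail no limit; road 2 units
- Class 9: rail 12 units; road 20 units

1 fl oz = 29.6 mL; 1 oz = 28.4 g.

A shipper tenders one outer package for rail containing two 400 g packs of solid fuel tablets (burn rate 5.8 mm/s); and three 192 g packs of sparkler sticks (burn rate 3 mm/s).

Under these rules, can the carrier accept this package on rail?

With burn rate 5.8 mm/s (> 1.8 mm/s), the solid fuel tablets fall in Class 4.1.
The sparkler sticks have burn rate 3 mm/s, which is > 1.8 mm/s, so they are Class 4.1 (Flammable Solid).
Total Class 4.1: (two 400 g packs = 800 g) + (three 192 g packs = 576 g) = 1.376 kg.
1.376 kg exceeds the rail limit of 1 kg for Class 4.1.

No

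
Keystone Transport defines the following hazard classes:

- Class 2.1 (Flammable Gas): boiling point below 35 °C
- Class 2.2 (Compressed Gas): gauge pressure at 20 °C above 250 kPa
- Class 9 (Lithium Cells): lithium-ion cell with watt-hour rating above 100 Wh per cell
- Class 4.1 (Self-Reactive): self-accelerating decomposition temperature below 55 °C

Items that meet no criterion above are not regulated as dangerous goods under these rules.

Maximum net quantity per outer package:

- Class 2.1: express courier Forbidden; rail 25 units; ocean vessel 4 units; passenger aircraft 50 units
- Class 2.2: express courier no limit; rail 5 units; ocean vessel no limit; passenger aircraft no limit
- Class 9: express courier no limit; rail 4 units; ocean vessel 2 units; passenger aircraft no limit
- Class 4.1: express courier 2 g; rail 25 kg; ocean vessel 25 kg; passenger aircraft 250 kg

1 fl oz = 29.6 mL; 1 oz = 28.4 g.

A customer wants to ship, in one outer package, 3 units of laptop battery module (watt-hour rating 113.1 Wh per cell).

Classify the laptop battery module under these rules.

Class 9

Watt-hour rating 113.1 Wh per cell meets the Class 9 criterion (Lithium Cells), so the laptop battery module is Class 9.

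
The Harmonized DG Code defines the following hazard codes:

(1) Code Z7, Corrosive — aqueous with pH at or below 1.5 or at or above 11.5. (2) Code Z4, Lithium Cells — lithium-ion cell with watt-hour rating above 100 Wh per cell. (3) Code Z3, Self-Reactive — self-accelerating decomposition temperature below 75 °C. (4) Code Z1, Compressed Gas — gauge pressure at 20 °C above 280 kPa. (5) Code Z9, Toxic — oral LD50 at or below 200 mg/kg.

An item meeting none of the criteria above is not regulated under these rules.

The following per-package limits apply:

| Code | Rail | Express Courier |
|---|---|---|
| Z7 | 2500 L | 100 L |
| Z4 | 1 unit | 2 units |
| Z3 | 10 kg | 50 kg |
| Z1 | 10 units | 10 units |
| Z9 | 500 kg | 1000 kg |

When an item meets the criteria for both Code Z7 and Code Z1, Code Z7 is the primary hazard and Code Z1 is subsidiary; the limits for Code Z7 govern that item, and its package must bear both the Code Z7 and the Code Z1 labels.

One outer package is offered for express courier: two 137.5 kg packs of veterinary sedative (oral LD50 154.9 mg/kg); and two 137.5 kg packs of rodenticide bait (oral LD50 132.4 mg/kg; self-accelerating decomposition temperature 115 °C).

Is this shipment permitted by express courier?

Yes

The veterinary sedative has oral LD50 154.9 mg/kg, which is ≤ 200 mg/kg, so it is Code Z9 (Toxic).
With oral LD50 132.4 mg/kg (≤ 200 mg/kg), the rodenticide bait falls in Code Z9.
Total Code Z9: (two 137.5 kg packs = 275 kg) + (two 137.5 kg packs = 275 kg) = 550 kg.
That is within the Code Z9 express courier limit of 1000 kg.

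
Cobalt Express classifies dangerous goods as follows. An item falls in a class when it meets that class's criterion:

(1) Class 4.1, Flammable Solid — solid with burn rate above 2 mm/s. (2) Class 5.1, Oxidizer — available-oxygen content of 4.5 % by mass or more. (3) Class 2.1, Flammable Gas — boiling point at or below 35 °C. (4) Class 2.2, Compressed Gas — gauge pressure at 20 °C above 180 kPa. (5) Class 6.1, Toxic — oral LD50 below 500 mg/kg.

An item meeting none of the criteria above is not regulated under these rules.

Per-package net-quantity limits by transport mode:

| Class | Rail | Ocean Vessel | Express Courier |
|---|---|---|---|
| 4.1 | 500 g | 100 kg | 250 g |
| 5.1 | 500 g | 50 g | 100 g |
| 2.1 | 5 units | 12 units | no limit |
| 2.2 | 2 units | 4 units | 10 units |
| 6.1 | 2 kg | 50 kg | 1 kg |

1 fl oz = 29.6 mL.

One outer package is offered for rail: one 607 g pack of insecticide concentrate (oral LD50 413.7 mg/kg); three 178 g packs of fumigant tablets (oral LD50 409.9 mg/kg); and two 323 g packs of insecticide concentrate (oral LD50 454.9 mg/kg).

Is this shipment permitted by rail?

The insecticide concentrate has oral LD50 413.7 mg/kg, which is < 500 mg/kg, so it is Class 6.1 (Toxic).
Fumigant tablets: oral LD50 409.9 mg/kg < 500 mg/kg → Class 6.1 (Toxic).
With oral LD50 454.9 mg/kg (< 500 mg/kg), the insecticide concentrate falls in Class 6.1.
Class 6.1 net quantity: 607 g + (three 178 g packs = 534 g) + (two 323 g packs = 646 g) = 1.787 kg.
1.787 kg ≤ 2 kg (rail limit, Class 6.1) — within limit.

Yes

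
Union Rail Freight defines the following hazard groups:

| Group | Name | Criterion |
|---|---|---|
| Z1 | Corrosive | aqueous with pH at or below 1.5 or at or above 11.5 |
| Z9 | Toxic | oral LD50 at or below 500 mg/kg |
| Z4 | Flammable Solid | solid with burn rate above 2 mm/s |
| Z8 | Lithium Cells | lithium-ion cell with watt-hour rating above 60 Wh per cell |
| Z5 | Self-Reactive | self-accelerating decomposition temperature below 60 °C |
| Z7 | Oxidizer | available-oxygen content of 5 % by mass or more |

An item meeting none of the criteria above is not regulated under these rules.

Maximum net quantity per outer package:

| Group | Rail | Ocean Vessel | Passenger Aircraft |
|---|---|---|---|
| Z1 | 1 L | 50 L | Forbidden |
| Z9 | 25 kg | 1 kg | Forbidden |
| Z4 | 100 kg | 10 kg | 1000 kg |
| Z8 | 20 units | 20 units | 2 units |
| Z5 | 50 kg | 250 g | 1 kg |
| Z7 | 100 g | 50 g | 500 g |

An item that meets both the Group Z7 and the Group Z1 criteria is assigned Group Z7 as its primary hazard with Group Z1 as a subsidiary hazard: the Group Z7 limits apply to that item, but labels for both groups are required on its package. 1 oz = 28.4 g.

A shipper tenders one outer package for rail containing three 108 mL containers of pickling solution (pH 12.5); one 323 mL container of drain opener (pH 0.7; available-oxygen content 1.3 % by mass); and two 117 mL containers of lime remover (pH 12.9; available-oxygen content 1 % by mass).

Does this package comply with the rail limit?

pH 12.5 meets the Group Z1 criterion (Corrosive), so the pickling solution is Group Z1.
With pH 0.7 (≤ 1.5), the drain opener falls in Group Z1.
Lime remover: pH 12.9 ≥ 11.5 → Group Z1 (Corrosive).
Total Group Z1: (three 108 mL containers = 324 mL) + 323 mL + (two 117 mL containers = 234 mL) = 881 mL.
That is within the Group Z1 rail limit of 1 L.

Yes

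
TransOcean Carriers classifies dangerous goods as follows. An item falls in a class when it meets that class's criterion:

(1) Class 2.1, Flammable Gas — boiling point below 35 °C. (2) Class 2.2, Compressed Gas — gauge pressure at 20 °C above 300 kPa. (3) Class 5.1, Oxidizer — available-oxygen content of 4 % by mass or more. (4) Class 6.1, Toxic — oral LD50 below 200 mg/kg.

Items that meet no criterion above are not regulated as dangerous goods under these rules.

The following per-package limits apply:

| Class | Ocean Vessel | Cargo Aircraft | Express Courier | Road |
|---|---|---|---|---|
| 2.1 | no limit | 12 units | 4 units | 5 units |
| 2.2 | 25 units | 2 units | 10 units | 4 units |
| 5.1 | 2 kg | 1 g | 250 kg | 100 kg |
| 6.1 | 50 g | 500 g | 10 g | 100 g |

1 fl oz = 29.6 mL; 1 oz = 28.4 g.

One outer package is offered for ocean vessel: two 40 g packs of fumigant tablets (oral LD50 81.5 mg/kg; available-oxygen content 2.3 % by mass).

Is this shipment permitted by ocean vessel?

No

The fumigant tablets have oral LD50 81.5 mg/kg, which is < 200 mg/kg, so they are Class 6.1 (Toxic).
Class 6.1 quantity: two 40 g packs = 80 g.
80 g exceeds the ocean vessel limit of 50 g for Class 6.1.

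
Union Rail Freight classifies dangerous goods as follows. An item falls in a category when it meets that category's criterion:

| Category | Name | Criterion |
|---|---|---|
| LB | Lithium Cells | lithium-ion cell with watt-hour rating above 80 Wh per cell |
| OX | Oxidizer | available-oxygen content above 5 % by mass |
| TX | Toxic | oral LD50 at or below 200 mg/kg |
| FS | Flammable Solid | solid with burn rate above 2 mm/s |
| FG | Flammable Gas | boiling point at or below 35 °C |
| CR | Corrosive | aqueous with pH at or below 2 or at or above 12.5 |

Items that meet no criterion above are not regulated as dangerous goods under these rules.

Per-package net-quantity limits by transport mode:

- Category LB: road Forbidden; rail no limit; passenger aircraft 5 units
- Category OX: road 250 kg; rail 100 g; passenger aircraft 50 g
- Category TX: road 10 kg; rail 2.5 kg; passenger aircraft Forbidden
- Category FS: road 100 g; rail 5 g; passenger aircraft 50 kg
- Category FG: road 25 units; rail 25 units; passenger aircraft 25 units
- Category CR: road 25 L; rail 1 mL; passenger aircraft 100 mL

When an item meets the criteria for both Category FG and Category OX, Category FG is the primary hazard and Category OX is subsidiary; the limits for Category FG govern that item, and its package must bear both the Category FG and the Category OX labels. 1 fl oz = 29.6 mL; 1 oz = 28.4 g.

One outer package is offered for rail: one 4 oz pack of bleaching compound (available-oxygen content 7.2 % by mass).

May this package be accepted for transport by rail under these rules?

No

Bleaching compound: available-oxygen content 7.2 % by mass > 5 % by mass → Category OX (Oxidizer).
Category OX quantity: one 4 oz pack = 113.6 g.
113.6 g exceeds the rail limit of 100 g for Category OX.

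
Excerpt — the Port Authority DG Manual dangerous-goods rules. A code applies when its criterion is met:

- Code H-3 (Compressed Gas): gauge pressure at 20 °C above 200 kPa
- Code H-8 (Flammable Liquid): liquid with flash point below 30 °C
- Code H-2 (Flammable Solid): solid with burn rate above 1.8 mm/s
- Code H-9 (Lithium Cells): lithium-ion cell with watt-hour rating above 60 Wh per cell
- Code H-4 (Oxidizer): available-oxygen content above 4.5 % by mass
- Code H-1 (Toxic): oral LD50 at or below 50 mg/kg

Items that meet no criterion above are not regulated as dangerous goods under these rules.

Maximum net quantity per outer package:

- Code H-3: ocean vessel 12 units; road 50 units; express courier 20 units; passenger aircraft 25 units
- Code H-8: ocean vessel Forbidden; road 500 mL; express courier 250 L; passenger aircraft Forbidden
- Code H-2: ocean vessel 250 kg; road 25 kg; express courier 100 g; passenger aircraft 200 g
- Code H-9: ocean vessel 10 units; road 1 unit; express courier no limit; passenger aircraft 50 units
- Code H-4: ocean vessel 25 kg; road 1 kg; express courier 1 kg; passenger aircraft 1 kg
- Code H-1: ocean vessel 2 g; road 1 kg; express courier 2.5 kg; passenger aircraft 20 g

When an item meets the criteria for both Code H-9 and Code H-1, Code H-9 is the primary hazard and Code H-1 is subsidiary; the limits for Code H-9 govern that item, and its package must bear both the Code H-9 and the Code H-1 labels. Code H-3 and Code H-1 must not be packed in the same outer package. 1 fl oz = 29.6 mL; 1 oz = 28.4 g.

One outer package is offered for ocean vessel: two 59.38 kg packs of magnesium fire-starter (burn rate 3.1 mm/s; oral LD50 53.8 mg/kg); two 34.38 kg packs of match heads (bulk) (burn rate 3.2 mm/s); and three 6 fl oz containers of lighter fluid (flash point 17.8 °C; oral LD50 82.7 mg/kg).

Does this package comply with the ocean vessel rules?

With burn rate 3.1 mm/s (> 1.8 mm/s), the magnesium fire-starter falls in Code H-2.
With burn rate 3.2 mm/s (> 1.8 mm/s), the match heads (bulk) fall in Code H-2.
Flash point 17.8 °C meets the Code H-8 criterion (Flammable Liquid), so the lighter fluid is Code H-8.
Total Code H-2: (two 59.38 kg packs = 118.76 kg) + (two 34.38 kg packs = 68.76 kg) = 187.52 kg.
187.52 kg ≤ 250 kg (ocean vessel limit, Code H-2) — within limit.
Code H-8 quantity: three 6 fl oz containers = 532.8 mL.
Code H-8 is Forbidden by ocean vessel.
The segregation rule (Code H-3 with Code H-1) does not apply to Code H-2 with Code H-8.

No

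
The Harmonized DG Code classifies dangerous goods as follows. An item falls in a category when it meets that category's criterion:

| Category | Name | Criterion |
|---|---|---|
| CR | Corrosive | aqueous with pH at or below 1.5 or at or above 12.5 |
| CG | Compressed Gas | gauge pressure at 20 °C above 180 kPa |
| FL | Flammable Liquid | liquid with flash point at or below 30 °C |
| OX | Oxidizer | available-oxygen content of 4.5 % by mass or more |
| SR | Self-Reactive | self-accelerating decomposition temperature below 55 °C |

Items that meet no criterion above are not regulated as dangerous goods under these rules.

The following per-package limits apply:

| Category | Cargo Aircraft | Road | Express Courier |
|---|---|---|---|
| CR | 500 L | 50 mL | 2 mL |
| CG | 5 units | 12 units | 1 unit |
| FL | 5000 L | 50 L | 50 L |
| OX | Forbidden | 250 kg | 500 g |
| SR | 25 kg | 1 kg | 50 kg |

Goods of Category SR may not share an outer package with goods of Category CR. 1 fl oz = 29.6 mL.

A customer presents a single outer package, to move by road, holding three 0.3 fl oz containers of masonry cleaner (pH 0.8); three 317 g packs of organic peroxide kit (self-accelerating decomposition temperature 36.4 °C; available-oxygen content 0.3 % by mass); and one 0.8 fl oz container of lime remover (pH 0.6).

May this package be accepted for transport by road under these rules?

pH 0.8 meets the Category CR criterion (Corrosive), so the masonry cleaner is Category CR.
Self-accelerating decomposition temperature 36.4 °C meets the Category SR criterion (Self-Reactive), so the organic peroxide kit is Category SR.
The lime remover has pH 0.6, which is ≤ 1.5, so it is Category CR (Corrosive).
Category SR quantity: three 317 g packs = 951 g.
951 g is within the road limit of 1 kg for Category SR.
Category CR net quantity: (three 0.3 fl oz containers = 26.64 mL) + (one 0.8 fl oz container = 23.68 mL) = 50.32 mL.
50.32 mL exceeds the road limit of 50 mL for Category CR.
Category SR and Category CR may not share an outer package.

No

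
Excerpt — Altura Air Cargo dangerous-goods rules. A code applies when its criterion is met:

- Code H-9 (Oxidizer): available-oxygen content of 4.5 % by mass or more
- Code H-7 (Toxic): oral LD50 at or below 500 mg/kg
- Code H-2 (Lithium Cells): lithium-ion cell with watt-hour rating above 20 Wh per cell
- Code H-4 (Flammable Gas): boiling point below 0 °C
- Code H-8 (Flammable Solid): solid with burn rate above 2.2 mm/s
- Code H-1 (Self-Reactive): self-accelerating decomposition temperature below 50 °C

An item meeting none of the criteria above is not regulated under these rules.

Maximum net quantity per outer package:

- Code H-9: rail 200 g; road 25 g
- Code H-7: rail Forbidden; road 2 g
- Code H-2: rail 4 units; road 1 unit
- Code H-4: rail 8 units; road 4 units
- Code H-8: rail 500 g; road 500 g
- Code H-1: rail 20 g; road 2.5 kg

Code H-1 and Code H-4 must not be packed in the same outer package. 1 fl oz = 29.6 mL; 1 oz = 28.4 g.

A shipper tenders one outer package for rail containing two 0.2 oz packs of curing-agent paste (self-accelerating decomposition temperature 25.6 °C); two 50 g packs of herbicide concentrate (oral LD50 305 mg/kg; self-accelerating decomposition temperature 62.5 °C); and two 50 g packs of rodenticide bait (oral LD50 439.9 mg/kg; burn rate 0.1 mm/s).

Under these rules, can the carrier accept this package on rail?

No

With self-accelerating decomposition temperature 25.6 °C (< 50 °C), the curing-agent paste falls in Code H-1.
Oral LD50 305 mg/kg meets the Code H-7 criterion (Toxic), so the herbicide concentrate is Code H-7.
The rodenticide bait has oral LD50 439.9 mg/kg, which is ≤ 500 mg/kg, so it is Code H-7 (Toxic).
Code H-7 net quantity: (two 50 g packs = 100 g) + (two 50 g packs = 100 g) = 200 g.
By rail, Code H-7 is Forbidden regardless of quantity.
Code H-1 quantity: two 0.2 oz packs = 11.36 g.
11.36 g ≤ 20 g (rail limit, Code H-1) — within limit.
The segregation rule (Code H-1 with Code H-4) does not apply to Code H-7 with Code H-1.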